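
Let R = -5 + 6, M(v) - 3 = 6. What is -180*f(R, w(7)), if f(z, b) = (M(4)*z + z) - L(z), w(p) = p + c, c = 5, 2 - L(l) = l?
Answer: -1620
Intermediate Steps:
M(v) = 9 (M(v) = 3 + 6 = 9)
L(l) = 2 - l
w(p) = 5 + p (w(p) = p + 5 = 5 + p)
R = 1 (R = -5*1 + 6 = -5 + 6 = 1)
f(z, b) = -2 + 11*z (f(z, b) = (9*z + z) - (2 - z) = 10*z + (-2 + z) = -2 + 11*z)
-180*f(R, w(7)) = -180*(-2 + 11*1) = -180*(-2 + 11) = -180*9 = -1620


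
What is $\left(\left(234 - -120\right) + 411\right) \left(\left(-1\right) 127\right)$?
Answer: $-97155$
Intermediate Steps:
$\left(\left(234 - -120\right) + 411\right) \left(\left(-1\right) 127\right) = \left(\left(234 + 120\right) + 411\right) \left(-127\right) = \left(354 + 411\right) \left(-127\right) = 765 \left(-127\right) = -97155$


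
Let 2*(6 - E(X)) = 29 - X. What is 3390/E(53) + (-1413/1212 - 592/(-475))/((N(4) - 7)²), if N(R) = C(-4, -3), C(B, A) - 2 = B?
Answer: 2927449943/15543900 ≈ 188.33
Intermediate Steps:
C(B, A) = 2 + B
N(R) = -2 (N(R) = 2 - 4 = -2)
E(X) = -17/2 + X/2 (E(X) = 6 - (29 - X)/2 = 6 + (-29/2 + X/2) = -17/2 + X/2)
3390/E(53) + (-1413/1212 - 592/(-475))/((N(4) - 7)²) = 3390/(-17/2 + (½)*53) + (-1413/1212 - 592/(-475))/((-2 - 7)²) = 3390/(-17/2 + 53/2) + (-1413*1/1212 - 592*(-1/475))/((-9)²) = 3390/18 + (-471/404 + 592/475)/81 = 3390*(1/18) + (15443/191900)*(1/81) = 565/3 + 15443/15543900 = 2927449943/15543900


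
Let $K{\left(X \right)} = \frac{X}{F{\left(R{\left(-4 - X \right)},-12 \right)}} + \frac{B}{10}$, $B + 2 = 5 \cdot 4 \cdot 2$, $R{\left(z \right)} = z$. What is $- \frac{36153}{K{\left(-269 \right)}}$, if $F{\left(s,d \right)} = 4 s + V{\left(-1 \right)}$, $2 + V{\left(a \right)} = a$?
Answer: $- \frac{7076615}{694} \approx -10197.0$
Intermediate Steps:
$V{\left(a \right)} = -2 + a$
$B = 38$ ($B = -2 + 5 \cdot 4 \cdot 2 = -2 + 20 \cdot 2 = -2 + 40 = 38$)
$F{\left(s,d \right)} = -3 + 4 s$ ($F{\left(s,d \right)} = 4 s - 3 = -3 + 4 s$)
$K{\left(X \right)} = \frac{19}{5} + \frac{X}{-19 - 4 X}$ ($K{\left(X \right)} = \frac{X}{-3 + 4 \left(-4 - X\right)} + \frac{38}{10} = \frac{X}{-3 - \left(16 + 4 X\right)} + 38 \cdot \frac{1}{10} = \frac{X}{-19 - 4 X} + \frac{19}{5} = \frac{19}{5} + \frac{X}{-19 - 4 X}$)
$- \frac{36153}{K{\left(-269 \right)}} = - \frac{36153}{\frac{1}{5} \frac{1}{19 + 4 \left(-269\right)} \left(361 + 71 \left(-269\right)\right)} = - \frac{36153}{\frac{1}{5} \frac{1}{19 - 1076} \left(361 - 19099\right)} = - \frac{36153}{\frac{1}{5} \frac{1}{-1057} \left(-18738\right)} = - \frac{36153}{\frac{1}{5} \left(- \frac{1}{1057}\right) \left(-18738\right)} = - \frac{36153}{\frac{18738}{5285}} = \left(-36153\right) \frac{5285}{18738} = - \frac{7076615}{694}$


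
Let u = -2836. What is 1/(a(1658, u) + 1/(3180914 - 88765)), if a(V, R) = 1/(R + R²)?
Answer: 24861063488940/11132209 ≈ 2.2333e+6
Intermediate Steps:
1/(a(1658, u) + 1/(3180914 - 88765)) = 1/(1/((-2836)*(1 - 2836)) + 1/(3180914 - 88765)) = 1/(-1/2836/(-2835) + 1/3092149) = 1/(-1/2836*(-1/2835) + 1/3092149) = 1/(1/8040060 + 1/3092149) = 1/(11132209/24861063488940) = 24861063488940/11132209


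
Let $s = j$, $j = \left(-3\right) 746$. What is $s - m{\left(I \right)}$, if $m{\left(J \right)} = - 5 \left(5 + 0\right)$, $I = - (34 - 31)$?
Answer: $-2213$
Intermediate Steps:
$I = -3$ ($I = \left(-1\right) 3 = -3$)
$j = -2238$
$s = -2238$
$m{\left(J \right)} = -25$ ($m{\left(J \right)} = \left(-5\right) 5 = -25$)
$s - m{\left(I \right)} = -2238 - -25 = -2238 + 25 = -2213$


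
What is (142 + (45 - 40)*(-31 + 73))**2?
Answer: 123904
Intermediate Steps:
(142 + (45 - 40)*(-31 + 73))**2 = (142 + 5*42)**2 = (142 + 210)**2 = 352**2 = 123904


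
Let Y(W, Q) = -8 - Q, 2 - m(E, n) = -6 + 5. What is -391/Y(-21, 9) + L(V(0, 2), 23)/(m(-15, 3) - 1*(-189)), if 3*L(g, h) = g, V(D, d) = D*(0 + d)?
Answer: 23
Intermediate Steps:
m(E, n) = 3 (m(E, n) = 2 - (-6 + 5) = 2 - 1*(-1) = 2 + 1 = 3)
V(D, d) = D*d
L(g, h) = g/3
-391/Y(-21, 9) + L(V(0, 2), 23)/(m(-15, 3) - 1*(-189)) = -391/(-8 - 1*9) + ((0*2)/3)/(3 - 1*(-189)) = -391/(-8 - 9) + ((⅓)*0)/(3 + 189) = -391/(-17) + 0/192 = -391*(-1/17) + 0*(1/192) = 23 + 0 = 23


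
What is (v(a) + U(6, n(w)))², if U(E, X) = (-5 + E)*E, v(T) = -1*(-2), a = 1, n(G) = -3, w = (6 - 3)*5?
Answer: 64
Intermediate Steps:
w = 15 (w = 3*5 = 15)
v(T) = 2
U(E, X) = E*(-5 + E)
(v(a) + U(6, n(w)))² = (2 + 6*(-5 + 6))² = (2 + 6*1)² = (2 + 6)² = 8² = 64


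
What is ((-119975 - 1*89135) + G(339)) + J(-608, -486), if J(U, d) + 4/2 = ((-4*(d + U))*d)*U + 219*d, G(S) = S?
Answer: 1292740281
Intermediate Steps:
J(U, d) = -2 + 219*d + U*d*(-4*U - 4*d) (J(U, d) = -2 + (((-4*(d + U))*d)*U + 219*d) = -2 + (((-4*(U + d))*d)*U + 219*d) = -2 + (((-4*U - 4*d)*d)*U + 219*d) = -2 + ((d*(-4*U - 4*d))*U + 219*d) = -2 + (U*d*(-4*U - 4*d) + 219*d) = -2 + (219*d + U*d*(-4*U - 4*d)) = -2 + 219*d + U*d*(-4*U - 4*d))
((-119975 - 1*89135) + G(339)) + J(-608, -486) = ((-119975 - 1*89135) + 339) + (-2 + 219*(-486) - 4*(-608)*(-486)**2 - 4*(-486)*(-608)**2) = ((-119975 - 89135) + 339) + (-2 - 106434 - 4*(-608)*236196 - 4*(-486)*369664) = (-209110 + 339) + (-2 - 106434 + 574428672 + 718626816) = -208771 + 1292949052 = 1292740281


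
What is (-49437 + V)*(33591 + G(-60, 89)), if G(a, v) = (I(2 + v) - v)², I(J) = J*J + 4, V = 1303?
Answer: -3234990208938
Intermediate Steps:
I(J) = 4 + J² (I(J) = J² + 4 = 4 + J²)
G(a, v) = (4 + (2 + v)² - v)² (G(a, v) = ((4 + (2 + v)²) - v)² = (4 + (2 + v)² - v)²)
(-49437 + V)*(33591 + G(-60, 89)) = (-49437 + 1303)*(33591 + (4 + (2 + 89)² - 1*89)²) = -48134*(33591 + (4 + 91² - 89)²) = -48134*(33591 + (4 + 8281 - 89)²) = -48134*(33591 + 8196²) = -48134*(33591 + 67174416) = -48134*67208007 = -3234990208938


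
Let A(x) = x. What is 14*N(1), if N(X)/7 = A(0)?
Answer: 0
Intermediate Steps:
N(X) = 0 (N(X) = 7*0 = 0)
14*N(1) = 14*0 = 0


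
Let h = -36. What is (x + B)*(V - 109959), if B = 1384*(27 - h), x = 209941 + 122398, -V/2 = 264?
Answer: -46352721597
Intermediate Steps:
V = -528 (V = -2*264 = -528)
x = 332339
B = 87192 (B = 1384*(27 - 1*(-36)) = 1384*(27 + 36) = 1384*63 = 87192)
(x + B)*(V - 109959) = (332339 + 87192)*(-528 - 109959) = 419531*(-110487) = -46352721597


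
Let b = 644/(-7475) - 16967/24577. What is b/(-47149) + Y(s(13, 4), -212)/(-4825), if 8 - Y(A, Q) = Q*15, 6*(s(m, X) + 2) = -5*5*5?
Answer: -48023321575829/72684536531425 ≈ -0.66071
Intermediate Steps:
s(m, X) = -137/6 (s(m, X) = -2 + (-5*5*5)/6 = -2 + (-25*5)/6 = -2 + (⅙)*(-125) = -2 - 125/6 = -137/6)
Y(A, Q) = 8 - 15*Q (Y(A, Q) = 8 - Q*15 = 8 - 15*Q)
b = -6202431/7987525 (b = 644*(-1/7475) - 16967*1/24577 = -28/325 - 16967/24577 = -6202431/7987525 ≈ -0.77652)
b/(-47149) + Y(s(13, 4), -212)/(-4825) = -6202431/7987525/(-47149) + (8 - 15*(-212))/(-4825) = -6202431/7987525*(-1/47149) + (8 + 3180)*(-1/4825) = 6202431/376603816225 + 3188*(-1/4825) = 6202431/376603816225 - 3188/4825 = -48023321575829/72684536531425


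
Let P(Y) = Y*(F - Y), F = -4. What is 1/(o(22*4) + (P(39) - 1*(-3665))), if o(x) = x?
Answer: 1/2076 ≈ 0.00048170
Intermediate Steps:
P(Y) = Y*(-4 - Y)
1/(o(22*4) + (P(39) - 1*(-3665))) = 1/(22*4 + (-1*39*(4 + 39) - 1*(-3665))) = 1/(88 + (-1*39*43 + 3665)) = 1/(88 + (-1677 + 3665)) = 1/(88 + 1988) = 1/2076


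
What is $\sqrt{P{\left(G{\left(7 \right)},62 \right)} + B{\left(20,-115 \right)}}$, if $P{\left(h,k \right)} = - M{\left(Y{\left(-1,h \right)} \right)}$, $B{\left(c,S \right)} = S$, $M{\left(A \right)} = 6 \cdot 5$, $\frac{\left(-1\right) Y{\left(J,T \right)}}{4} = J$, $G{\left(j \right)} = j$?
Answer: $i \sqrt{145} \approx 12.042 i$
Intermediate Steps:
$Y{\left(J,T \right)} = - 4 J$
$M{\left(A \right)} = 30$
$P{\left(h,k \right)} = -30$ ($P{\left(h,k \right)} = \left(-1\right) 30 = -30$)
$\sqrt{P{\left(G{\left(7 \right)},62 \right)} + B{\left(20,-115 \right)}} = \sqrt{-30 - 115} = \sqrt{-145} = i \sqrt{145}$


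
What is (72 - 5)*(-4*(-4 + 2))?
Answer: 536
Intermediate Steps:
(72 - 5)*(-4*(-4 + 2)) = 67*(-4*(-2)) = 67*8 = 536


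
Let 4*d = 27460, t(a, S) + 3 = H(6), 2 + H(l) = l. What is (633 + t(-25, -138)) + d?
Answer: 7499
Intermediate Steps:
H(l) = -2 + l
t(a, S) = 1 (t(a, S) = -3 + (-2 + 6) = -3 + 4 = 1)
d = 6865 (d = (1/4)*27460 = 6865)
(633 + t(-25, -138)) + d = (633 + 1) + 6865 = 634 + 6865 = 7499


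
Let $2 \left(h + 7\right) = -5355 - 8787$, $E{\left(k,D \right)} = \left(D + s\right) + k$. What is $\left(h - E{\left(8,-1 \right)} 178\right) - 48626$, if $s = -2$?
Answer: $-56594$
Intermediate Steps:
$E{\left(k,D \right)} = -2 + D + k$ ($E{\left(k,D \right)} = \left(D - 2\right) + k = \left(-2 + D\right) + k = -2 + D + k$)
$h = -7078$ ($h = -7 + \frac{-5355 - 8787}{2} = -7 + \frac{1}{2} \left(-14142\right) = -7 - 7071 = -7078$)
$\left(h - E{\left(8,-1 \right)} 178\right) - 48626 = \left(-7078 - \left(-2 - 1 + 8\right) 178\right) - 48626 = \left(-7078 - 5 \cdot 178\right) - 48626 = \left(-7078 - 890\right) - 48626 = -7968 - 48626 = -56594$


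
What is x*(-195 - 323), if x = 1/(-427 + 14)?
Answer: 74/59 ≈ 1.2542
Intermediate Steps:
x = -1/413 (x = 1/(-413) = -1/413 ≈ -0.0024213)
x*(-195 - 323) = -(-195 - 323)/413 = -1/413*(-518) = 74/59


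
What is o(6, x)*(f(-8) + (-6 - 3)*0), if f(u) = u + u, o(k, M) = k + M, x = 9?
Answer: -240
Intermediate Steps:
o(k, M) = M + k
f(u) = 2*u
o(6, x)*(f(-8) + (-6 - 3)*0) = (9 + 6)*(2*(-8) + (-6 - 3)*0) = 15*(-16 - 9*0) = 15*(-16 + 0) = 15*(-16) = -240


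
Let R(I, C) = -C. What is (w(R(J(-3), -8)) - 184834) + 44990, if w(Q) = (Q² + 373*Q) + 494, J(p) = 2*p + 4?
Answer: -136302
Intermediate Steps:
J(p) = 4 + 2*p
w(Q) = 494 + Q² + 373*Q
(w(R(J(-3), -8)) - 184834) + 44990 = ((494 + (-1*(-8))² + 373*(-1*(-8))) - 184834) + 44990 = ((494 + 8² + 373*8) - 184834) + 44990 = ((494 + 64 + 2984) - 184834) + 44990 = (3542 - 184834) + 44990 = -181292 + 44990 = -136302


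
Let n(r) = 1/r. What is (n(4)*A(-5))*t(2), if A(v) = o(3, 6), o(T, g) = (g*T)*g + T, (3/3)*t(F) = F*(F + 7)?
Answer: 999/2 ≈ 499.50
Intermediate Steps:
t(F) = F*(7 + F) (t(F) = F*(F + 7) = F*(7 + F))
o(T, g) = T + T*g² (o(T, g) = (T*g)*g + T = T*g² + T = T + T*g²)
A(v) = 111 (A(v) = 3*(1 + 6²) = 3*(1 + 36) = 3*37 = 111)
(n(4)*A(-5))*t(2) = (111/4)*(2*(7 + 2)) = ((¼)*111)*(2*9) = (111/4)*18 = 999/2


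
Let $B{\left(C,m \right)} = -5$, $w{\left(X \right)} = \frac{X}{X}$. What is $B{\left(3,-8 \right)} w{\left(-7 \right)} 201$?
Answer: $-1005$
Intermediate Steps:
$w{\left(X \right)} = 1$
$B{\left(3,-8 \right)} w{\left(-7 \right)} 201 = \left(-5\right) 1 \cdot 201 = \left(-5\right) 201 = -1005$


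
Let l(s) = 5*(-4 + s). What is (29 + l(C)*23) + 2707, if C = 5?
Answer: 2851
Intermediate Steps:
l(s) = -20 + 5*s
(29 + l(C)*23) + 2707 = (29 + (-20 + 5*5)*23) + 2707 = (29 + (-20 + 25)*23) + 2707 = (29 + 5*23) + 2707 = (29 + 115) + 2707 = 144 + 2707 = 2851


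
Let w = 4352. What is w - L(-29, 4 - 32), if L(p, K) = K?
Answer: 4380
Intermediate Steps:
w - L(-29, 4 - 32) = 4352 - (4 - 32) = 4352 - 1*(-28) = 4352 + 28 = 4380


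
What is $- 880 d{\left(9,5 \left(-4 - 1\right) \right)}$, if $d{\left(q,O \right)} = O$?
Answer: $22000$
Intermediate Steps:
$- 880 d{\left(9,5 \left(-4 - 1\right) \right)} = - 880 \cdot 5 \left(-4 - 1\right) = - 880 \cdot 5 \left(-5\right) = \left(-880\right) \left(-25\right) = 22000$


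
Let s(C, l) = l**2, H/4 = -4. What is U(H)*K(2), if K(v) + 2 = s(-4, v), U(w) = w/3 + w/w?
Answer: -26/3 ≈ -8.6667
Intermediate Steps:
H = -16 (H = 4*(-4) = -16)
U(w) = 1 + w/3 (U(w) = w*(1/3) + 1 = w/3 + 1 = 1 + w/3)
K(v) = -2 + v**2
U(H)*K(2) = (1 + (1/3)*(-16))*(-2 + 2**2) = (1 - 16/3)*(-2 + 4) = -13/3*2 = -26/3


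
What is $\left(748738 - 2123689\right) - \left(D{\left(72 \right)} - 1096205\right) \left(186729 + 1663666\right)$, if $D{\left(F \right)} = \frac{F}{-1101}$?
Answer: $\frac{744426835910288}{367} \approx 2.0284 \cdot 10^{12}$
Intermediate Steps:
$D{\left(F \right)} = - \frac{F}{1101}$ ($D{\left(F \right)} = F \left(- \frac{1}{1101}\right) = - \frac{F}{1101}$)
$\left(748738 - 2123689\right) - \left(D{\left(72 \right)} - 1096205\right) \left(186729 + 1663666\right) = \left(748738 - 2123689\right) - \left(\left(- \frac{1}{1101}\right) 72 - 1096205\right) \left(186729 + 1663666\right) = -1374951 - \left(- \frac{24}{367} - 1096205\right) 1850395 = -1374951 - \left(- \frac{402307259}{367}\right) 1850395 = -1374951 - - \frac{744427340517305}{367} = -1374951 + \frac{744427340517305}{367} = \frac{744426835910288}{367}$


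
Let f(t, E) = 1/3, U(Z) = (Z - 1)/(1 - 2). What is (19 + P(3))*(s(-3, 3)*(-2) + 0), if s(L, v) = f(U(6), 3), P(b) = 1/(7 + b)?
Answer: -191/15 ≈ -12.733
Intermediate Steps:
U(Z) = 1 - Z (U(Z) = (-1 + Z)/(-1) = (-1 + Z)*(-1) = 1 - Z)
f(t, E) = 1/3
s(L, v) = 1/3
(19 + P(3))*(s(-3, 3)*(-2) + 0) = (19 + 1/(7 + 3))*((1/3)*(-2) + 0) = (19 + 1/10)*(-2/3 + 0) = (19 + 1/10)*(-2/3) = (191/10)*(-2/3) = -191/15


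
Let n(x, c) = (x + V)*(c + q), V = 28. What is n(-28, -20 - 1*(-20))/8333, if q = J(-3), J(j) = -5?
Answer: 0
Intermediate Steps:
q = -5
n(x, c) = (-5 + c)*(28 + x) (n(x, c) = (x + 28)*(c - 5) = (28 + x)*(-5 + c) = (-5 + c)*(28 + x))
n(-28, -20 - 1*(-20))/8333 = (-140 - 5*(-28) + 28*(-20 - 1*(-20)) + (-20 - 1*(-20))*(-28))/8333 = (-140 + 140 + 28*(-20 + 20) + (-20 + 20)*(-28))*(1/8333) = (-140 + 140 + 28*0 + 0*(-28))*(1/8333) = (-140 + 140 + 0 + 0)*(1/8333) = 0*(1/8333) = 0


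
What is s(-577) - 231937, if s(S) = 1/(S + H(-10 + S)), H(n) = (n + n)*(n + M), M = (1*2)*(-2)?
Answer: -160791948808/693257 ≈ -2.3194e+5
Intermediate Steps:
M = -4 (M = 2*(-2) = -4)
H(n) = 2*n*(-4 + n) (H(n) = (n + n)*(n - 4) = (2*n)*(-4 + n) = 2*n*(-4 + n))
s(S) = 1/(S + 2*(-14 + S)*(-10 + S)) (s(S) = 1/(S + 2*(-10 + S)*(-4 + (-10 + S))) = 1/(S + 2*(-10 + S)*(-14 + S)) = 1/(S + 2*(-14 + S)*(-10 + S)))
s(-577) - 231937 = 1/(-577 + 2*(-14 - 577)*(-10 - 577)) - 231937 = 1/(-577 + 2*(-591)*(-587)) - 231937 = 1/(-577 + 693834) - 231937 = 1/693257 - 231937 = -160791948808/693257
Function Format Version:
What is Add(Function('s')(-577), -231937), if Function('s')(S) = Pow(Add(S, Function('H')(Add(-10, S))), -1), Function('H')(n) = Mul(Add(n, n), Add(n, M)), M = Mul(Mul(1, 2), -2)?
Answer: Rational(-160791948808, 693257) ≈ -2.3194e+5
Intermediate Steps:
M = -4 (M = Mul(2, -2) = -4)
Function('H')(n) = Mul(2, n, Add(-4, n)) (Function('H')(n) = Mul(Add(n, n), Add(n, -4)) = Mul(Mul(2, n), Add(-4, n)) = Mul(2, n, Add(-4, n)))
Function('s')(S) = Pow(Add(S, Mul(2, Add(-14, S), Add(-10, S))), -1) (Function('s')(S) = Pow(Add(S, Mul(2, Add(-10, S), Add(-4, Add(-10, S)))), -1) = Pow(Add(S, Mul(2, Add(-10, S), Add(-14, S))), -1) = Pow(Add(S, Mul(2, Add(-14, S), Add(-10, S))), -1))
Add(Function('s')(-577), -231937) = Add(Pow(Add(-577, Mul(2, Add(-14, -577), Add(-10, -577))), -1), -231937) = Add(Pow(Add(-577, Mul(2, -591, -587)), -1), -231937) = Add(Pow(Add(-577, 693834), -1), -231937) = Add(Pow(693257, -1), -231937) = Add(Rational(1, 693257), -231937) = Rational(-160791948808, 693257)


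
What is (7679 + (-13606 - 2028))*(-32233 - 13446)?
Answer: 363376445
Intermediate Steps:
(7679 + (-13606 - 2028))*(-32233 - 13446) = (7679 - 15634)*(-45679) = -7955*(-45679) = 363376445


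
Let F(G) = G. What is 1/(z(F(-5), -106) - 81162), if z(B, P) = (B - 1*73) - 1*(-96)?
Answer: -1/81144 ≈ -1.2324e-5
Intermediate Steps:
z(B, P) = 23 + B (z(B, P) = (B - 73) + 96 = (-73 + B) + 96 = 23 + B)
1/(z(F(-5), -106) - 81162) = 1/((23 - 5) - 81162) = 1/(18 - 81162) = 1/(-81144) = -1/81144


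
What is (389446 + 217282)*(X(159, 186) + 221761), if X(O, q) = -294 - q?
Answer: 134257378568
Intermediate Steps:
(389446 + 217282)*(X(159, 186) + 221761) = (389446 + 217282)*((-294 - 1*186) + 221761) = 606728*((-294 - 186) + 221761) = 606728*(-480 + 221761) = 606728*221281 = 134257378568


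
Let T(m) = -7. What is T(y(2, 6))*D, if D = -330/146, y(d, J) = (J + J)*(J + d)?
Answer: 1155/73 ≈ 15.822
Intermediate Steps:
y(d, J) = 2*J*(J + d) (y(d, J) = (2*J)*(J + d) = 2*J*(J + d))
D = -165/73 (D = -330*1/146 = -165/73 ≈ -2.2603)
T(y(2, 6))*D = -7*(-165/73) = 1155/73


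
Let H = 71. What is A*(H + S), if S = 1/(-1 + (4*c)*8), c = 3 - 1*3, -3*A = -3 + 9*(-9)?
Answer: 1960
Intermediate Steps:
A = 28 (A = -(-3 + 9*(-9))/3 = -(-3 - 81)/3 = -1/3*(-84) = 28)
c = 0 (c = 3 - 3 = 0)
S = -1 (S = 1/(-1 + (4*0)*8) = 1/(-1 + 0*8) = 1/(-1 + 0) = 1/(-1) = -1)
A*(H + S) = 28*(71 - 1) = 28*70 = 1960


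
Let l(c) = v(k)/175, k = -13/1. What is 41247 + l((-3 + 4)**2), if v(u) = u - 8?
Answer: 1031172/25 ≈ 41247.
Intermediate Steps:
k = -13 (k = -13*1 = -13)
v(u) = -8 + u
l(c) = -3/25 (l(c) = (-8 - 13)/175 = -21*1/175 = -3/25)
41247 + l((-3 + 4)**2) = 41247 - 3/25 = 1031172/25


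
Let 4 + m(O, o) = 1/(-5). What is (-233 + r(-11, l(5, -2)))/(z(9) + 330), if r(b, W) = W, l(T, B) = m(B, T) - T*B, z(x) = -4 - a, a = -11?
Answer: -1136/1685 ≈ -0.67418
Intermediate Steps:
m(O, o) = -21/5 (m(O, o) = -4 + 1/(-5) = -4 - 1/5 = -21/5)
z(x) = 7 (z(x) = -4 - 1*(-11) = -4 + 11 = 7)
l(T, B) = -21/5 - B*T (l(T, B) = -21/5 - T*B = -21/5 - B*T)
(-233 + r(-11, l(5, -2)))/(z(9) + 330) = (-233 + (-21/5 - 1*(-2)*5))/(7 + 330) = (-233 + (-21/5 + 10))/337 = (-233 + 29/5)*(1/337) = -1136/5*1/337 = -1136/1685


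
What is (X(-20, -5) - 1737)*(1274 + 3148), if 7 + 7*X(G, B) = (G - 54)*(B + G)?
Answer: -45617352/7 ≈ -6.5168e+6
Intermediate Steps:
X(G, B) = -1 + (-54 + G)*(B + G)/7 (X(G, B) = -1 + ((G - 54)*(B + G))/7 = -1 + ((-54 + G)*(B + G))/7 = -1 + (-54 + G)*(B + G)/7)
(X(-20, -5) - 1737)*(1274 + 3148) = ((-1 - 54/7*(-5) - 54/7*(-20) + (⅐)*(-20)² + (⅐)*(-5)*(-20)) - 1737)*(1274 + 3148) = ((-1 + 270/7 + 1080/7 + (⅐)*400 + 100/7) - 1737)*4422 = ((-1 + 270/7 + 1080/7 + 400/7 + 100/7) - 1737)*4422 = (1843/7 - 1737)*4422 = -10316/7*4422 = -45617352/7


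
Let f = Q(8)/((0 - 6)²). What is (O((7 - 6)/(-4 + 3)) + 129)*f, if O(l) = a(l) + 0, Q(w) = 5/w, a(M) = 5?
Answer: 335/144 ≈ 2.3264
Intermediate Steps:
f = 5/288 (f = (5/8)/((0 - 6)²) = (5*(⅛))/((-6)²) = (5/8)/36 = (5/8)*(1/36) = 5/288 ≈ 0.017361)
O(l) = 5 (O(l) = 5 + 0 = 5)
(O((7 - 6)/(-4 + 3)) + 129)*f = (5 + 129)*(5/288) = 134*(5/288) = 335/144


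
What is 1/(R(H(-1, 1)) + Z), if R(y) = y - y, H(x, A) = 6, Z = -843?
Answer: -1/843 ≈ -0.0011862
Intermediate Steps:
R(y) = 0
1/(R(H(-1, 1)) + Z) = 1/(0 - 843) = 1/(-843) = -1/843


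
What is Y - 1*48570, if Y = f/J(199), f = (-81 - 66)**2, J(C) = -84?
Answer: -195309/4 ≈ -48827.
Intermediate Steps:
f = 21609 (f = (-147)**2 = 21609)
Y = -1029/4 (Y = 21609/(-84) = 21609*(-1/84) = -1029/4 ≈ -257.25)
Y - 1*48570 = -1029/4 - 1*48570 = -1029/4 - 48570 = -195309/4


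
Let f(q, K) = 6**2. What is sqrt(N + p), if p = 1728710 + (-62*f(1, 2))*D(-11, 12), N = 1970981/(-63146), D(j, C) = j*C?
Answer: sqrt(8067752568085318)/63146 ≈ 1422.4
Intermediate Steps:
f(q, K) = 36
D(j, C) = C*j
N = -1970981/63146 (N = 1970981*(-1/63146) = -1970981/63146 ≈ -31.213)
p = 2023334 (p = 1728710 + (-62*36)*(12*(-11)) = 1728710 - 2232*(-132) = 1728710 + 294624 = 2023334)
sqrt(N + p) = sqrt(-1970981/63146 + 2023334) = sqrt(127763477783/63146) = sqrt(8067752568085318)/63146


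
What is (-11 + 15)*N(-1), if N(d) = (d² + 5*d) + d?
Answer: -20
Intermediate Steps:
N(d) = d² + 6*d
(-11 + 15)*N(-1) = (-11 + 15)*(-(6 - 1)) = 4*(-1*5) = 4*(-5) = -20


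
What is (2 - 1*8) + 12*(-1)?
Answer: -18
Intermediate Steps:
(2 - 1*8) + 12*(-1) = (2 - 8) - 12 = -6 - 12 = -18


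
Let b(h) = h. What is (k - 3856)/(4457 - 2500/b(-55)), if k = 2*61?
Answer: -41074/49527 ≈ -0.82933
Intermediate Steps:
k = 122
(k - 3856)/(4457 - 2500/b(-55)) = (122 - 3856)/(4457 - 2500/(-55)) = -3734/(4457 - 2500*(-1/55)) = -3734/(4457 + 500/11) = -3734/49527/11 = -3734*11/49527 = -41074/49527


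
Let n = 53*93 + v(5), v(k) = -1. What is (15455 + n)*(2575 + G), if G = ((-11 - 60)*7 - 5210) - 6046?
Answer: -187075174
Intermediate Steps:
G = -11753 (G = (-71*7 - 5210) - 6046 = (-497 - 5210) - 6046 = -5707 - 6046 = -11753)
n = 4928 (n = 53*93 - 1 = 4929 - 1 = 4928)
(15455 + n)*(2575 + G) = (15455 + 4928)*(2575 - 11753) = 20383*(-9178) = -187075174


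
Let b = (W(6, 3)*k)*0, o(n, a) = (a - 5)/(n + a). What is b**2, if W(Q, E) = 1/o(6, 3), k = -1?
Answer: 0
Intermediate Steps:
o(n, a) = (-5 + a)/(a + n)
W(Q, E) = -9/2 (W(Q, E) = 1/((-5 + 3)/(3 + 6)) = 1/(-2/9) = -9/2)
b = 0 (b = -9/2*(-1)*0 = (9/2)*0 = 0)
b**2 = 0**2 = 0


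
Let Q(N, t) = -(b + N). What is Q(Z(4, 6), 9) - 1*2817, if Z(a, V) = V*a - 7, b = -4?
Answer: -2830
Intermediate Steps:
Z(a, V) = -7 + V*a
Q(N, t) = 4 - N (Q(N, t) = -(-4 + N) = 4 - N)
Q(Z(4, 6), 9) - 1*2817 = (4 - (-7 + 6*4)) - 1*2817 = (4 - (-7 + 24)) - 2817 = (4 - 1*17) - 2817 = (4 - 17) - 2817 = -13 - 2817 = -2830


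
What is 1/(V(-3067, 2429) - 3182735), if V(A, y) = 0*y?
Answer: -1/3182735 ≈ -3.1419e-7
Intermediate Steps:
V(A, y) = 0
1/(V(-3067, 2429) - 3182735) = 1/(0 - 3182735) = 1/(-3182735) = -1/3182735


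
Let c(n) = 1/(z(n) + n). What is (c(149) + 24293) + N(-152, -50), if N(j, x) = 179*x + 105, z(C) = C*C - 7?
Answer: 345154665/22343 ≈ 15448.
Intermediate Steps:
z(C) = -7 + C² (z(C) = C² - 7 = -7 + C²)
N(j, x) = 105 + 179*x
c(n) = 1/(-7 + n + n²) (c(n) = 1/((-7 + n²) + n) = 1/(-7 + n + n²))
(c(149) + 24293) + N(-152, -50) = (1/(-7 + 149 + 149²) + 24293) + (105 + 179*(-50)) = (1/(-7 + 149 + 22201) + 24293) + (105 - 8950) = (1/22343 + 24293) - 8845 = 542778500/22343 - 8845 = 345154665/22343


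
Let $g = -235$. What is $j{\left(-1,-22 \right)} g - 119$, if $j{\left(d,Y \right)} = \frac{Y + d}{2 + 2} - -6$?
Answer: $- \frac{711}{4} \approx -177.75$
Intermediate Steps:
$j{\left(d,Y \right)} = 6 + \frac{Y}{4} + \frac{d}{4}$ ($j{\left(d,Y \right)} = \frac{Y + d}{4} + 6 = \left(Y + d\right) \frac{1}{4} + 6 = \left(\frac{Y}{4} + \frac{d}{4}\right) + 6 = 6 + \frac{Y}{4} + \frac{d}{4}$)
$j{\left(-1,-22 \right)} g - 119 = \left(6 + \frac{1}{4} \left(-22\right) + \frac{1}{4} \left(-1\right)\right) \left(-235\right) - 119 = \left(6 - \frac{11}{2} - \frac{1}{4}\right) \left(-235\right) - 119 = \frac{1}{4} \left(-235\right) - 119 = - \frac{235}{4} - 119 = - \frac{711}{4}$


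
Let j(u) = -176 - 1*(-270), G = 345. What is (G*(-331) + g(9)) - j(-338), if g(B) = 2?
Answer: -114287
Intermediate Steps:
j(u) = 94 (j(u) = -176 + 270 = 94)
(G*(-331) + g(9)) - j(-338) = (345*(-331) + 2) - 1*94 = (-114195 + 2) - 94 = -114193 - 94 = -114287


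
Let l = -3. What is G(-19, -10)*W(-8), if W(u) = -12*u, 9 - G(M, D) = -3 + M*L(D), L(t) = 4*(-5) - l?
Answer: -29856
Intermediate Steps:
L(t) = -17 (L(t) = 4*(-5) - 1*(-3) = -20 + 3 = -17)
G(M, D) = 12 + 17*M (G(M, D) = 9 - (-3 + M*(-17)) = 9 - (-3 - 17*M) = 9 + (3 + 17*M) = 12 + 17*M)
G(-19, -10)*W(-8) = (12 + 17*(-19))*(-12*(-8)) = (12 - 323)*96 = -311*96 = -29856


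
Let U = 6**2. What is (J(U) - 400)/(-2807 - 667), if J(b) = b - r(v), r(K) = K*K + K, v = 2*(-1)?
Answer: 61/579 ≈ 0.10535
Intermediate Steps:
U = 36
v = -2
r(K) = K + K**2 (r(K) = K**2 + K = K + K**2)
J(b) = -2 + b (J(b) = b - (-2)*(1 - 2) = b - (-2)*(-1) = b - 1*2 = b - 2 = -2 + b)
(J(U) - 400)/(-2807 - 667) = ((-2 + 36) - 400)/(-2807 - 667) = (34 - 400)/(-3474) = -366*(-1/3474) = 61/579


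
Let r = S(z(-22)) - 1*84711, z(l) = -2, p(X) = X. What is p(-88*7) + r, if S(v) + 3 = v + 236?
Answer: -85096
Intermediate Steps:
S(v) = 233 + v (S(v) = -3 + (v + 236) = -3 + (236 + v) = 233 + v)
r = -84480 (r = (233 - 2) - 1*84711 = 231 - 84711 = -84480)
p(-88*7) + r = -88*7 - 84480 = -616 - 84480 = -85096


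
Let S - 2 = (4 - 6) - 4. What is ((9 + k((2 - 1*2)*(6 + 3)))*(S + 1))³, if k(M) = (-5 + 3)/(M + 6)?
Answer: -17576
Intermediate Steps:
S = -4 (S = 2 + ((4 - 6) - 4) = 2 + (-2 - 4) = 2 - 6 = -4)
k(M) = -2/(6 + M)
((9 + k((2 - 1*2)*(6 + 3)))*(S + 1))³ = ((9 - 2/(6 + (2 - 1*2)*(6 + 3)))*(-4 + 1))³ = ((9 - 2/(6 + (2 - 2)*9))*(-3))³ = ((9 - 2/(6 + 0*9))*(-3))³ = ((9 - 2/(6 + 0))*(-3))³ = ((9 - 2/6)*(-3))³ = ((9 - 2*⅙)*(-3))³ = ((9 - ⅓)*(-3))³ = ((26/3)*(-3))³ = (-26)³ = -17576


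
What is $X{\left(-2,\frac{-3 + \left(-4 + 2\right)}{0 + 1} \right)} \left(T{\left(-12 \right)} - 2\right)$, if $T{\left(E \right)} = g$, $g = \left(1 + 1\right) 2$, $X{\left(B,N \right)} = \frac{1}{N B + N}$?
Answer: $\frac{2}{5} \approx 0.4$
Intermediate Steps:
$X{\left(B,N \right)} = \frac{1}{N + B N}$ ($X{\left(B,N \right)} = \frac{1}{B N + N} = \frac{1}{N + B N}$)
$g = 4$ ($g = 2 \cdot 2 = 4$)
$T{\left(E \right)} = 4$
$X{\left(-2,\frac{-3 + \left(-4 + 2\right)}{0 + 1} \right)} \left(T{\left(-12 \right)} - 2\right) = \frac{1}{\frac{-3 + \left(-4 + 2\right)}{0 + 1} \left(1 - 2\right)} \left(4 - 2\right) = \frac{1}{\frac{-3 - 2}{1} \left(-1\right)} 2 = \frac{1}{\left(-5\right) 1} \left(-1\right) 2 = \frac{1}{-5} \left(-1\right) 2 = \left(- \frac{1}{5}\right) \left(-1\right) 2 = \frac{1}{5} \cdot 2 = \frac{2}{5}$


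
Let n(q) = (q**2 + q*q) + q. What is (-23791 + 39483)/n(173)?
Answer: 15692/60031 ≈ 0.26140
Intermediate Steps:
n(q) = q + 2*q**2 (n(q) = (q**2 + q**2) + q = 2*q**2 + q = q + 2*q**2)
(-23791 + 39483)/n(173) = (-23791 + 39483)/((173*(1 + 2*173))) = 15692/((173*(1 + 346))) = 15692/((173*347)) = 15692/60031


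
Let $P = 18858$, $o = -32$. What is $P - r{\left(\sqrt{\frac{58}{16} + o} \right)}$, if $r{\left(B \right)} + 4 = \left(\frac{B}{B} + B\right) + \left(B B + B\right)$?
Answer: $\frac{151115}{8} - \frac{i \sqrt{454}}{2} \approx 18889.0 - 10.654 i$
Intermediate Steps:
$r{\left(B \right)} = -3 + B^{2} + 2 B$ ($r{\left(B \right)} = -4 + \left(\left(\frac{B}{B} + B\right) + \left(B B + B\right)\right) = -4 + \left(\left(1 + B\right) + \left(B^{2} + B\right)\right) = -4 + \left(\left(1 + B\right) + \left(B + B^{2}\right)\right) = -4 + \left(1 + B^{2} + 2 B\right) = -3 + B^{2} + 2 B$)
$P - r{\left(\sqrt{\frac{58}{16} + o} \right)} = 18858 - \left(-3 + \left(\sqrt{\frac{58}{16} - 32}\right)^{2} + 2 \sqrt{\frac{58}{16} - 32}\right) = 18858 - \left(-3 + \left(\sqrt{58 \cdot \frac{1}{16} - 32}\right)^{2} + 2 \sqrt{58 \cdot \frac{1}{16} - 32}\right) = 18858 - \left(-3 + \left(\sqrt{\frac{29}{8} - 32}\right)^{2} + 2 \sqrt{\frac{29}{8} - 32}\right) = 18858 - \left(-3 + \left(\sqrt{- \frac{227}{8}}\right)^{2} + 2 \sqrt{- \frac{227}{8}}\right) = 18858 - \left(-3 + \left(\frac{i \sqrt{454}}{4}\right)^{2} + 2 \frac{i \sqrt{454}}{4}\right) = 18858 - \left(-3 - \frac{227}{8} + \frac{i \sqrt{454}}{2}\right) = 18858 - \left(- \frac{251}{8} + \frac{i \sqrt{454}}{2}\right) = 18858 + \left(\frac{251}{8} - \frac{i \sqrt{454}}{2}\right) = \frac{151115}{8} - \frac{i \sqrt{454}}{2}$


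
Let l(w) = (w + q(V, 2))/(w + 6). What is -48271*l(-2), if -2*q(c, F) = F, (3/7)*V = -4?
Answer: 144813/4 ≈ 36203.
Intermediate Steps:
V = -28/3 (V = (7/3)*(-4) = -28/3 ≈ -9.3333)
q(c, F) = -F/2
l(w) = (-1 + w)/(6 + w) (l(w) = (w - 1/2*2)/(w + 6) = (w - 1)/(6 + w) = (-1 + w)/(6 + w))
-48271*l(-2) = -48271*(-1 - 2)/(6 - 2) = -48271*(-3)/4 = -48271*(-3/4) = 144813/4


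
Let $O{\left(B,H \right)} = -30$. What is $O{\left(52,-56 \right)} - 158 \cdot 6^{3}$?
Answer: $-34158$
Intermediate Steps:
$O{\left(52,-56 \right)} - 158 \cdot 6^{3} = -30 - 158 \cdot 6^{3} = -30 - 158 \cdot 216 = -30 - 34128 = -34158$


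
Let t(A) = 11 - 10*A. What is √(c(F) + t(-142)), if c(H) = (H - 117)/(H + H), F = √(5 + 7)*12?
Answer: √(22904 - 13*√3)/4 ≈ 37.817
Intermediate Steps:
F = 24*√3 (F = √12*12 = (2*√3)*12 = 24*√3 ≈ 41.569)
c(H) = (-117 + H)/(2*H) (c(H) = (-117 + H)/((2*H)) = (-117 + H)*(1/(2*H)) = (-117 + H)/(2*H))
√(c(F) + t(-142)) = √((-117 + 24*√3)/(2*((24*√3))) + (11 - 10*(-142))) = √((√3/72)*(-117 + 24*√3)/2 + (11 + 1420)) = √(√3*(-117 + 24*√3)/144 + 1431) = √(1431 + √3*(-117 + 24*√3)/144)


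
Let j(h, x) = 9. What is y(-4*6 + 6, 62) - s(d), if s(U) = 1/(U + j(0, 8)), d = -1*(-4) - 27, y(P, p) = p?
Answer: 869/14 ≈ 62.071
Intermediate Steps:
d = -23 (d = 4 - 27 = -23)
s(U) = 1/(9 + U) (s(U) = 1/(U + 9) = 1/(9 + U))
y(-4*6 + 6, 62) - s(d) = 62 - 1/(9 - 23) = 62 - 1/(-14) = 62 - 1*(-1/14) = 62 + 1/14 = 869/14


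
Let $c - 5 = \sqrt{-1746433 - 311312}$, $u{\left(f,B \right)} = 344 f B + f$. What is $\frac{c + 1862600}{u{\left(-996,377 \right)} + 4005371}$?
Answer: $- \frac{1862605}{125164873} - \frac{i \sqrt{2057745}}{125164873} \approx -0.014881 - 1.1461 \cdot 10^{-5} i$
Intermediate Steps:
$u{\left(f,B \right)} = f + 344 B f$ ($u{\left(f,B \right)} = 344 B f + f = f + 344 B f$)
$c = 5 + i \sqrt{2057745}$ ($c = 5 + \sqrt{-1746433 - 311312} = 5 + \sqrt{-2057745} = 5 + i \sqrt{2057745} \approx 5.0 + 1434.5 i$)
$\frac{c + 1862600}{u{\left(-996,377 \right)} + 4005371} = \frac{\left(5 + i \sqrt{2057745}\right) + 1862600}{- 996 \left(1 + 344 \cdot 377\right) + 4005371} = \frac{1862605 + i \sqrt{2057745}}{- 996 \left(1 + 129688\right) + 4005371} = \frac{1862605 + i \sqrt{2057745}}{\left(-996\right) 129689 + 4005371} = \frac{1862605 + i \sqrt{2057745}}{-129170244 + 4005371} = \frac{1862605 + i \sqrt{2057745}}{-125164873} = \left(1862605 + i \sqrt{2057745}\right) \left(- \frac{1}{125164873}\right) = - \frac{1862605}{125164873} - \frac{i \sqrt{2057745}}{125164873}$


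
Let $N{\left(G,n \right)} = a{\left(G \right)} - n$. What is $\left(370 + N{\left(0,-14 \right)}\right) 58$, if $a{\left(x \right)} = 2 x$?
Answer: $22272$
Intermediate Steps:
$N{\left(G,n \right)} = - n + 2 G$ ($N{\left(G,n \right)} = 2 G - n = - n + 2 G$)
$\left(370 + N{\left(0,-14 \right)}\right) 58 = \left(370 + \left(\left(-1\right) \left(-14\right) + 2 \cdot 0\right)\right) 58 = \left(370 + \left(14 + 0\right)\right) 58 = \left(370 + 14\right) 58 = 384 \cdot 58 = 22272$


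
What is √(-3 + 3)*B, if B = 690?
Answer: 0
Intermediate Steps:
√(-3 + 3)*B = √(-3 + 3)*690 = √0*690 = 0*690 = 0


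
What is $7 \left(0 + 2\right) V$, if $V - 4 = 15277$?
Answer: $213934$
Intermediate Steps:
$V = 15281$ ($V = 4 + 15277 = 15281$)
$7 \left(0 + 2\right) V = 7 \left(0 + 2\right) 15281 = 7 \cdot 2 \cdot 15281 = 14 \cdot 15281 = 213934$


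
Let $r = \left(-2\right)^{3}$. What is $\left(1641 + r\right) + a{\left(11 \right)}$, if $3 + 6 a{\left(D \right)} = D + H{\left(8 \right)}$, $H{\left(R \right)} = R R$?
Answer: $1645$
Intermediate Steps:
$H{\left(R \right)} = R^{2}$
$a{\left(D \right)} = \frac{61}{6} + \frac{D}{6}$ ($a{\left(D \right)} = - \frac{1}{2} + \frac{D + 8^{2}}{6} = - \frac{1}{2} + \frac{D + 64}{6} = - \frac{1}{2} + \frac{64 + D}{6} = - \frac{1}{2} + \left(\frac{32}{3} + \frac{D}{6}\right) = \frac{61}{6} + \frac{D}{6}$)
$r = -8$
$\left(1641 + r\right) + a{\left(11 \right)} = \left(1641 - 8\right) + \left(\frac{61}{6} + \frac{1}{6} \cdot 11\right) = 1633 + \left(\frac{61}{6} + \frac{11}{6}\right) = 1633 + 12 = 1645$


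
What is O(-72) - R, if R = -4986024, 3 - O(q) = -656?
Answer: 4986683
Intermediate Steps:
O(q) = 659 (O(q) = 3 - 1*(-656) = 3 + 656 = 659)
O(-72) - R = 659 - 1*(-4986024) = 659 + 4986024 = 4986683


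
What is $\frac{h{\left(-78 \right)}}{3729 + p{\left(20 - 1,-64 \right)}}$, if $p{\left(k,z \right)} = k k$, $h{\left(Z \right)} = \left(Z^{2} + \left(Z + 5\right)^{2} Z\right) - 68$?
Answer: $- \frac{204823}{2045} \approx -100.16$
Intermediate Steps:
$h{\left(Z \right)} = -68 + Z^{2} + Z \left(5 + Z\right)^{2}$ ($h{\left(Z \right)} = \left(Z^{2} + \left(5 + Z\right)^{2} Z\right) - 68 = \left(Z^{2} + Z \left(5 + Z\right)^{2}\right) - 68 = -68 + Z^{2} + Z \left(5 + Z\right)^{2}$)
$p{\left(k,z \right)} = k^{2}$
$\frac{h{\left(-78 \right)}}{3729 + p{\left(20 - 1,-64 \right)}} = \frac{-68 + \left(-78\right)^{2} - 78 \left(5 - 78\right)^{2}}{3729 + \left(20 - 1\right)^{2}} = \frac{-68 + 6084 - 78 \left(-73\right)^{2}}{3729 + 19^{2}} = \frac{-68 + 6084 - 415662}{3729 + 361} = \frac{-68 + 6084 - 415662}{4090} = \left(-409646\right) \frac{1}{4090} = - \frac{204823}{2045}$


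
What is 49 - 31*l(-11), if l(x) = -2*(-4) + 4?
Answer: -323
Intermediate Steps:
l(x) = 12 (l(x) = 8 + 4 = 12)
49 - 31*l(-11) = 49 - 31*12 = 49 - 372 = -323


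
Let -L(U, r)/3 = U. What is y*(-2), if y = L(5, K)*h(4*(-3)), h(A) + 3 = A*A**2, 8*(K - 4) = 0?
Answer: -51930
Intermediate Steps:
K = 4 (K = 4 + (1/8)*0 = 4 + 0 = 4)
L(U, r) = -3*U
h(A) = -3 + A**3 (h(A) = -3 + A*A**2 = -3 + A**3)
y = 25965 (y = (-3*5)*(-3 + (4*(-3))**3) = -15*(-3 + (-12)**3) = -15*(-3 - 1728) = -15*(-1731) = 25965)
y*(-2) = 25965*(-2) = -51930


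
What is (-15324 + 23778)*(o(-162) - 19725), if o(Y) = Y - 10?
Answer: -168209238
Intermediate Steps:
o(Y) = -10 + Y
(-15324 + 23778)*(o(-162) - 19725) = (-15324 + 23778)*((-10 - 162) - 19725) = 8454*(-172 - 19725) = 8454*(-19897) = -168209238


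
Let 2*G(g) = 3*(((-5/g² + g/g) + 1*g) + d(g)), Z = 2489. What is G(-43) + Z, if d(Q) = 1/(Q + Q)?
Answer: 17942537/7396 ≈ 2426.0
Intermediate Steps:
d(Q) = 1/(2*Q)
G(g) = 3/2 - 15/(2*g²) + 3*g/2 + 3/(4*g) (G(g) = (3*(((-5/g² + g/g) + 1*g) + 1/(2*g)))/2 = (3*(((-5/g² + 1) + g) + 1/(2*g)))/2 = (3*(((1 - 5/g²) + g) + 1/(2*g)))/2 = (3*((1 + g - 5/g²) + 1/(2*g)))/2 = (3*(1 + g + 1/(2*g) - 5/g²))/2 = (3 - 15/g² + 3*g + 3/(2*g))/2 = 3/2 - 15/(2*g²) + 3*g/2 + 3/(4*g))
G(-43) + Z = (¾)*(-10 - 43*(1 + 2*(-43)*(1 - 43)))/(-43)² + 2489 = (¾)*(1/1849)*(-10 - 43*(1 + 2*(-43)*(-42))) + 2489 = (¾)*(1/1849)*(-10 - 43*(1 + 3612)) + 2489 = (¾)*(1/1849)*(-10 - 43*3613) + 2489 = (¾)*(1/1849)*(-10 - 155359) + 2489 = (¾)*(1/1849)*(-155369) + 2489 = -466107/7396 + 2489 = 17942537/7396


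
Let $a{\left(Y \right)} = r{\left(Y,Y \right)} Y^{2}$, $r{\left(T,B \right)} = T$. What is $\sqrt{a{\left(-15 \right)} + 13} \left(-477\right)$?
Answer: $- 19557 i \sqrt{2} \approx - 27658.0 i$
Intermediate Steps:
$a{\left(Y \right)} = Y^{3}$ ($a{\left(Y \right)} = Y Y^{2} = Y^{3}$)
$\sqrt{a{\left(-15 \right)} + 13} \left(-477\right) = \sqrt{\left(-15\right)^{3} + 13} \left(-477\right) = \sqrt{-3375 + 13} \left(-477\right) = \sqrt{-3362} \left(-477\right) = 41 i \sqrt{2} \left(-477\right) = - 19557 i \sqrt{2}$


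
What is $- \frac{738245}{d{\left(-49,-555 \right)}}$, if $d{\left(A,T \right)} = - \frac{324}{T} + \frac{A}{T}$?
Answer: $- \frac{409725975}{373} \approx -1.0985 \cdot 10^{6}$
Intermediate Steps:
$- \frac{738245}{d{\left(-49,-555 \right)}} = - \frac{738245}{\frac{1}{-555} \left(-324 - 49\right)} = - \frac{738245}{\left(- \frac{1}{555}\right) \left(-373\right)} = - \frac{738245}{\frac{373}{555}} = \left(-738245\right) \frac{555}{373} = - \frac{409725975}{373}$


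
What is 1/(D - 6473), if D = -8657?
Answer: -1/15130 ≈ -6.6094e-5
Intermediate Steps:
1/(D - 6473) = 1/(-8657 - 6473) = 1/(-15130) = -1/15130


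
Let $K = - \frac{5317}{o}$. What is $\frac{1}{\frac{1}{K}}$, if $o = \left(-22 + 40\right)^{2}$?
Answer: $- \frac{5317}{324} \approx -16.41$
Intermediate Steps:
$o = 324$ ($o = 18^{2} = 324$)
$K = - \frac{5317}{324} \approx -16.41$
$\frac{1}{\frac{1}{K}} = \frac{1}{\frac{1}{- \frac{5317}{324}}} = \frac{1}{- \frac{324}{5317}} = - \frac{5317}{324}$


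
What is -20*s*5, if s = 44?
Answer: -4400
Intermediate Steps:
-20*s*5 = -20*44*5 = -880*5 = -4400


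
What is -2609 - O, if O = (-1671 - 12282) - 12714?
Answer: 24058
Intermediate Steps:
O = -26667 (O = -13953 - 12714 = -26667)
-2609 - O = -2609 - 1*(-26667) = -2609 + 26667 = 24058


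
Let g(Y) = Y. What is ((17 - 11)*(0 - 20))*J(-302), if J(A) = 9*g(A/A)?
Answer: -1080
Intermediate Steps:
J(A) = 9 (J(A) = 9*(A/A) = 9*1 = 9)
((17 - 11)*(0 - 20))*J(-302) = ((17 - 11)*(0 - 20))*9 = (6*(-20))*9 = -120*9 = -1080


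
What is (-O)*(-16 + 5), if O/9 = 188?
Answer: 18612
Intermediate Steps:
O = 1692 (O = 9*188 = 1692)
(-O)*(-16 + 5) = (-1*1692)*(-16 + 5) = -1692*(-11) = 18612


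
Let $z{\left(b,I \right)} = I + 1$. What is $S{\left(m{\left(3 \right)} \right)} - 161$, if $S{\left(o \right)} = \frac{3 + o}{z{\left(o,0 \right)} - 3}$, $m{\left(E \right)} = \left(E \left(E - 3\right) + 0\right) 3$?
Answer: $- \frac{325}{2} \approx -162.5$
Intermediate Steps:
$z{\left(b,I \right)} = 1 + I$
$m{\left(E \right)} = 3 E \left(-3 + E\right)$ ($m{\left(E \right)} = \left(E \left(-3 + E\right) + 0\right) 3 = E \left(-3 + E\right) 3 = 3 E \left(-3 + E\right)$)
$S{\left(o \right)} = - \frac{3}{2} - \frac{o}{2}$ ($S{\left(o \right)} = \frac{3 + o}{\left(1 + 0\right) - 3} = \frac{3 + o}{1 - 3} = \frac{3 + o}{-2} = \left(3 + o\right) \left(- \frac{1}{2}\right) = - \frac{3}{2} - \frac{o}{2}$)
$S{\left(m{\left(3 \right)} \right)} - 161 = \left(- \frac{3}{2} - \frac{3 \cdot 3 \left(-3 + 3\right)}{2}\right) - 161 = \left(- \frac{3}{2} - \frac{3 \cdot 3 \cdot 0}{2}\right) - 161 = \left(- \frac{3}{2} - 0\right) - 161 = \left(- \frac{3}{2} + 0\right) - 161 = - \frac{3}{2} - 161 = - \frac{325}{2}$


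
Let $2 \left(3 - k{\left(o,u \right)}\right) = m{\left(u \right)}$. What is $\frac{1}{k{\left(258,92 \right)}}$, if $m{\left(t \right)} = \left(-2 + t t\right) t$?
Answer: $- \frac{1}{389249} \approx -2.569 \cdot 10^{-6}$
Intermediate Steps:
$m{\left(t \right)} = t \left(-2 + t^{2}\right)$ ($m{\left(t \right)} = \left(-2 + t^{2}\right) t = t \left(-2 + t^{2}\right)$)
$k{\left(o,u \right)} = 3 - \frac{u \left(-2 + u^{2}\right)}{2}$
$\frac{1}{k{\left(258,92 \right)}} = \frac{1}{3 + 92 - \frac{92^{3}}{2}} = \frac{1}{3 + 92 - 389344} = \frac{1}{-389249} = - \frac{1}{389249}$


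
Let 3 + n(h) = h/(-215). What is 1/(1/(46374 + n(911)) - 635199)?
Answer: -9968854/6332206091731 ≈ -1.5743e-6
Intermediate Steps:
n(h) = -3 - h/215 (n(h) = -3 + h/(-215) = -3 + h*(-1/215) = -3 - h/215)
1/(1/(46374 + n(911)) - 635199) = 1/(1/(46374 + (-3 - 1/215*911)) - 635199) = 1/(1/(46374 + (-3 - 911/215)) - 635199) = 1/(1/(46374 - 1556/215) - 635199) = 1/(1/(9968854/215) - 635199) = 1/(215/9968854 - 635199) = 1/(-6332206091731/9968854) = -9968854/6332206091731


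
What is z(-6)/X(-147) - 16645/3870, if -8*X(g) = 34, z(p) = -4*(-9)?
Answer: -168049/13158 ≈ -12.772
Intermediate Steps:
z(p) = 36
X(g) = -17/4 (X(g) = -1/8*34 = -17/4)
z(-6)/X(-147) - 16645/3870 = 36/(-17/4) - 16645/3870 = 36*(-4/17) - 16645*1/3870 = -144/17 - 3329/774 = -168049/13158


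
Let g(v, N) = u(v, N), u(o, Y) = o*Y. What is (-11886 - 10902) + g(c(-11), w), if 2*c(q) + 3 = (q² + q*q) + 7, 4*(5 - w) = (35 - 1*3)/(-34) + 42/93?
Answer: -23354475/1054 ≈ -22158.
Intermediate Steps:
w = 5399/1054 (w = 5 - ((35 - 1*3)/(-34) + 42/93)/4 = 5 - ((35 - 3)*(-1/34) + 42*(1/93))/4 = 5 - (32*(-1/34) + 14/31)/4 = 5 - (-16/17 + 14/31)/4 = 5 - ¼*(-258/527) = 5 + 129/1054 = 5399/1054 ≈ 5.1224)
c(q) = 2 + q² (c(q) = -3/2 + ((q² + q*q) + 7)/2 = -3/2 + ((q² + q²) + 7)/2 = -3/2 + (2*q² + 7)/2 = -3/2 + (7 + 2*q²)/2 = -3/2 + (7/2 + q²) = 2 + q²)
u(o, Y) = Y*o
g(v, N) = N*v
(-11886 - 10902) + g(c(-11), w) = (-11886 - 10902) + 5399*(2 + (-11)²)/1054 = -22788 + 5399*(2 + 121)/1054 = -22788 + (5399/1054)*123 = -22788 + 664077/1054 = -23354475/1054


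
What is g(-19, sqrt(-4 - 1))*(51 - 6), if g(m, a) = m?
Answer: -855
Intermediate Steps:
g(-19, sqrt(-4 - 1))*(51 - 6) = -19*(51 - 6) = -19*45 = -855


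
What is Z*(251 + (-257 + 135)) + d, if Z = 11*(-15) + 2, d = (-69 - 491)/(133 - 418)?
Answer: -1198427/57 ≈ -21025.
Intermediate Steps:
d = 112/57 (d = -560/(-285) = -560*(-1/285) = 112/57 ≈ 1.9649)
Z = -163 (Z = -165 + 2 = -163)
Z*(251 + (-257 + 135)) + d = -163*(251 + (-257 + 135)) + 112/57 = -163*(251 - 122) + 112/57 = -163*129 + 112/57 = -21027 + 112/57 = -1198427/57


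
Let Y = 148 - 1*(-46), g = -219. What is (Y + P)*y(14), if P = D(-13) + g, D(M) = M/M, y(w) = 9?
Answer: -216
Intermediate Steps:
D(M) = 1
Y = 194 (Y = 148 + 46 = 194)
P = -218 (P = 1 - 219 = -218)
(Y + P)*y(14) = (194 - 218)*9 = -24*9 = -216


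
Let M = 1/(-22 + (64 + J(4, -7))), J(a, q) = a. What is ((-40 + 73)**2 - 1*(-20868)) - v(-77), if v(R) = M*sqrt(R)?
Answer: 21957 - I*sqrt(77)/46 ≈ 21957.0 - 0.19076*I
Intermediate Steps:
M = 1/46 (M = 1/(-22 + (64 + 4)) = 1/(-22 + 68) = 1/46 ≈ 0.021739)
v(R) = sqrt(R)/46
((-40 + 73)**2 - 1*(-20868)) - v(-77) = ((-40 + 73)**2 - 1*(-20868)) - sqrt(-77)/46 = (33**2 + 20868) - I*sqrt(77)/46 = (1089 + 20868) - I*sqrt(77)/46 = 21957 - I*sqrt(77)/46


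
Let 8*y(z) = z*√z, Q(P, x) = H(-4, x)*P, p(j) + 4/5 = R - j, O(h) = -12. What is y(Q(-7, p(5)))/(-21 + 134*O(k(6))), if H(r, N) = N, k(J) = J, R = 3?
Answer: -343*√10/162900 ≈ -0.0066584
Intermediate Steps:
p(j) = 11/5 - j (p(j) = -⅘ + (3 - j) = 11/5 - j)
Q(P, x) = P*x (Q(P, x) = x*P = P*x)
y(z) = z^(3/2)/8 (y(z) = (z*√z)/8 = z^(3/2)/8)
y(Q(-7, p(5)))/(-21 + 134*O(k(6))) = ((-7*(11/5 - 1*5))^(3/2)/8)/(-21 + 134*(-12)) = ((-7*(11/5 - 5))^(3/2)/8)/(-21 - 1608) = ((-7*(-14/5))^(3/2)/8)/(-1629) = ((98/5)^(3/2)/8)*(-1/1629) = ((686*√10/25)/8)*(-1/1629) = (343*√10/100)*(-1/1629) = -343*√10/162900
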